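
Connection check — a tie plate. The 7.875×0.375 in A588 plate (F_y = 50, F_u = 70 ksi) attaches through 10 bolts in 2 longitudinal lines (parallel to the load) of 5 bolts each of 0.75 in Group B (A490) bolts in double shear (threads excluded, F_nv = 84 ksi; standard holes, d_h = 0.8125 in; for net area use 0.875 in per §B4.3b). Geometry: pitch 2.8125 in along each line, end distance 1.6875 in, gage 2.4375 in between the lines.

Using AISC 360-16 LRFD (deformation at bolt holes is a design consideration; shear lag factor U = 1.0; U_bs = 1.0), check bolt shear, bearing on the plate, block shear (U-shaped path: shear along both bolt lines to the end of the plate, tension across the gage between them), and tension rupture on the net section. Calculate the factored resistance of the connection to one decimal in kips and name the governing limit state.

120.6 kips (net-section rupture governs)

Bolt shear: A_b = π(0.75)²/4 = 0.44179 in². φR_n = 0.75 × 84 × 0.44179 × 10 × 2 = 556.7 kips.
Bearing (0.375 in plate, F_u = 70 ksi): end bolts L_c = 1.6875 − 0.8125/2 = 1.28125, R_n = min(1.2×1.28125×0.375×70, 2.4×0.75×0.375×70) = 40.359 kips/bolt; interior L_c = 2.8125 − 0.8125 = 2, R_n = 47.25 kips/bolt. φR_n = 0.75 × (2×40.359 + 8×47.25) = 344.0 kips.
Block shear: shear path 2×[1.6875+4×2.8125] = 2×12.9375 in, A_gv = 9.7031, A_nv = 2×(12.9375 − 4.5×0.875)×0.375 = 6.75 in²; tension across gage: (2.4375 − 1×0.875)×0.375 = 0.58594 in². R_n = min(0.6×70×6.75, 0.6×50×9.7031) + 1.0×70×0.58594 = min(283.5, 291.09) + 41.016 = 324.52 kips. φR_n = 0.75 × 324.52 = 243.4 kips.
Tension rupture (net): A_n = (7.875 − 2×0.875)×0.375 = 2.2969 in² (U = 1.0, A_e = A_n). φR_n = 0.75 × 70 × 2.2969 = 120.6 kips.
Governing: min(556.7, 344.0, 243.4, 120.6) = 120.6 kips → net-section rupture.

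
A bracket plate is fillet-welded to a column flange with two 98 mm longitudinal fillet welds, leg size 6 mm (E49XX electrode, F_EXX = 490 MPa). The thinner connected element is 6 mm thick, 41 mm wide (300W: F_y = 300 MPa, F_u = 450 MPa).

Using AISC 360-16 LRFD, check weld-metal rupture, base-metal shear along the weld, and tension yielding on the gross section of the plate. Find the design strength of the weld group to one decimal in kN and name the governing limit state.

Weld metal: throat = 0.707×6 = 4.242 mm, L = 2×98 = 196 mm. φR_n = 0.75 × 0.6 × 490 × 4.242 × 196 = 183.3 kN.
Base metal shear (6 mm plate): yield φR_n = 1.0×0.6×300×6×196 = 211.7 kN; rupture φR_n = 0.75×0.6×450×6×196 = 238.1 kN; take 211.7 kN (yield).
Tension yield (gross): A_g = 41×6 = 246 mm². φR_n = 0.90 × 300 × 246 = 66.4 kN.
Governing: min(183.3, 211.7, 66.4) = 66.4 kN → gross-section yield.

66.4 kN (gross-section yield governs)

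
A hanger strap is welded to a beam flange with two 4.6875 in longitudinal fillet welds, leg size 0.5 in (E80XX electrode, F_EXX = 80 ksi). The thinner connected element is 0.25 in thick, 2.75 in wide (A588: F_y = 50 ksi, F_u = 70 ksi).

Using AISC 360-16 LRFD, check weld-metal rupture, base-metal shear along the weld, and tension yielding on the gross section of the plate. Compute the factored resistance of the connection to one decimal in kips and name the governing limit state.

30.9 kips (gross-section yield governs)

Weld metal: throat = 0.707×0.5 = 0.3535 in, L = 2×4.6875 = 9.375 in. φR_n = 0.75 × 0.6 × 80 × 0.3535 × 9.375 = 119.3 kips.
Base metal shear (0.25 in plate): yield φR_n = 1.0×0.6×50×0.25×9.375 = 70.3 kips; rupture φR_n = 0.75×0.6×70×0.25×9.375 = 73.8 kips; take 70.3 kips (yield).
Tension yield (gross): A_g = 2.75×0.25 = 0.6875 in². φR_n = 0.90 × 50 × 0.6875 = 30.9 kips.
Governing: min(119.3, 70.3, 30.9) = 30.9 kips → gross-section yield.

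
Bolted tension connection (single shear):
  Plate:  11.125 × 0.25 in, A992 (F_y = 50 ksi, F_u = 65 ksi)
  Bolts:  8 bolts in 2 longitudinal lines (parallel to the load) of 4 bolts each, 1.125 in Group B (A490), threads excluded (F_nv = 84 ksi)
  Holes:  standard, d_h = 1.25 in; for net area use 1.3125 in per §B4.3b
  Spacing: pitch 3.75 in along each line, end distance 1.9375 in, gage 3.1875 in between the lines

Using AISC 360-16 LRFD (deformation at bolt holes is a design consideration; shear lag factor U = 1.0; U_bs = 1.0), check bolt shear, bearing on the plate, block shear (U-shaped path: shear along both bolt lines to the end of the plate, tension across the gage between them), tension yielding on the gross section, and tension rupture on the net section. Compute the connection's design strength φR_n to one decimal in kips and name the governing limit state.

Bolt shear: A_b = π(1.125)²/4 = 0.99402 in². φR_n = 0.75 × 84 × 0.99402 × 8 × 1 = 501.0 kips.
Bearing (0.25 in plate, F_u = 65 ksi): end bolts L_c = 1.9375 − 1.25/2 = 1.3125, R_n = min(1.2×1.3125×0.25×65, 2.4×1.125×0.25×65) = 25.594 kips/bolt; interior L_c = 3.75 − 1.25 = 2.5, R_n = 43.875 kips/bolt. φR_n = 0.75 × (2×25.594 + 6×43.875) = 235.8 kips.
Block shear: shear path 2×[1.9375+3×3.75] = 2×13.1875 in, A_gv = 6.5938, A_nv = 2×(13.1875 − 3.5×1.3125)×0.25 = 4.2969 in²; tension across gage: (3.1875 − 1×1.3125)×0.25 = 0.46875 in². R_n = min(0.6×65×4.2969, 0.6×50×6.5938) + 1.0×65×0.46875 = min(167.58, 197.81) + 30.469 = 198.05 kips. φR_n = 0.75 × 198.05 = 148.5 kips.
Tension yield (gross): A_g = 11.125×0.25 = 2.7813 in². φR_n = 0.90 × 50 × 2.7813 = 125.2 kips.
Tension rupture (net): A_n = (11.125 − 2×1.3125)×0.25 = 2.125 in² (U = 1.0, A_e = A_n). φR_n = 0.75 × 65 × 2.125 = 103.6 kips.
Governing: min(501.0, 235.8, 148.5, 125.2, 103.6) = 103.6 kips → net-section rupture.

103.6 kips (net-section rupture governs)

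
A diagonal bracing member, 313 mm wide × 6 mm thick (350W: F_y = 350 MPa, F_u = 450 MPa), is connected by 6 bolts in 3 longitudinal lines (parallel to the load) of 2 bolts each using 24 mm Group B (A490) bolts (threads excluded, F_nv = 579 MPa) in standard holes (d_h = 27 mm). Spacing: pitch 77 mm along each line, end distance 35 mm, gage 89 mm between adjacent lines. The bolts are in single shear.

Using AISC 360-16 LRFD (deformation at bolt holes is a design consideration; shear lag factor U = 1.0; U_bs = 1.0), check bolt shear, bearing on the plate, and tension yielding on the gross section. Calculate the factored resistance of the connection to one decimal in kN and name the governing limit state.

506.7 kN (bearing governs)

Bolt shear: A_b = π(24)²/4 = 452.39 mm². φR_n = 0.75 × 579 × 452.39 × 6 × 1 = 1178.7 kN.
Bearing (6 mm plate, F_u = 450 MPa): end bolts L_c = 35 − 27/2 = 21.5, R_n = min(1.2×21.5×6×450, 2.4×24×6×450) = 69.66 kN/bolt; interior L_c = 77 − 27 = 50, R_n = 155.52 kN/bolt. φR_n = 0.75 × (3×69.66 + 3×155.52) = 506.7 kN.
Tension yield (gross): A_g = 313×6 = 1878 mm². φR_n = 0.90 × 350 × 1878 = 591.6 kN.
Governing: min(1178.7, 506.7, 591.6) = 506.7 kN → bearing.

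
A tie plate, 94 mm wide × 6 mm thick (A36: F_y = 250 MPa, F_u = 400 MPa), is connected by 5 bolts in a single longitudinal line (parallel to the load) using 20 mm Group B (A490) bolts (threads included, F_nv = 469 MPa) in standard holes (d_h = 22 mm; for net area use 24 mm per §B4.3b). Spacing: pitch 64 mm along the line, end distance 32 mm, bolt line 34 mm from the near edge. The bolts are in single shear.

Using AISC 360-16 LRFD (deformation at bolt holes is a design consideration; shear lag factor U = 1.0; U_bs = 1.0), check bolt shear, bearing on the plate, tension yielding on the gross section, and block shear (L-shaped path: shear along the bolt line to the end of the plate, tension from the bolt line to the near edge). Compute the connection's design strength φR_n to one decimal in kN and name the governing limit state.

Bolt shear: A_b = π(20)²/4 = 314.16 mm². φR_n = 0.75 × 469 × 314.16 × 5 × 1 = 552.5 kN.
Bearing (6 mm plate, F_u = 400 MPa): end bolts L_c = 32 − 22/2 = 21, R_n = min(1.2×21×6×400, 2.4×20×6×400) = 60.48 kN/bolt; interior L_c = 64 − 22 = 42, R_n = 115.2 kN/bolt. φR_n = 0.75 × (1×60.48 + 4×115.2) = 391.0 kN.
Tension yield (gross): A_g = 94×6 = 564 mm². φR_n = 0.90 × 250 × 564 = 126.9 kN.
Block shear: shear path 1×[32+4×64] = 1×288 mm, A_gv = 1728, A_nv = 1×(288 − 4.5×24)×6 = 1080 mm²; tension to near edge: (34 − 0.5×24)×6 = 132 mm². R_n = min(0.6×400×1080, 0.6×250×1728) + 1.0×400×132 = min(259.2, 259.2) + 52.8 = 312 kN. φR_n = 0.75 × 312 = 234.0 kN.
Governing: min(552.5, 391.0, 126.9, 234.0) = 126.9 kN → gross-section yield.

126.9 kN (gross-section yield governs)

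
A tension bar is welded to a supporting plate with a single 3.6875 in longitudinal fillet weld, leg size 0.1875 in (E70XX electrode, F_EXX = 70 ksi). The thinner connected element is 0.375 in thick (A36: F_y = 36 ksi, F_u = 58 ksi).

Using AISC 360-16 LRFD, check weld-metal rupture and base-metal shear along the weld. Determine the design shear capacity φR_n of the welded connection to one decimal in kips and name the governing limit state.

Weld metal: throat = 0.707×0.1875 = 0.13256 in, L = 3.6875 in. φR_n = 0.75 × 0.6 × 70 × 0.13256 × 3.6875 = 15.4 kips.
Base metal shear (0.375 in plate): yield φR_n = 1.0×0.6×36×0.375×3.6875 = 29.9 kips; rupture φR_n = 0.75×0.6×58×0.375×3.6875 = 36.1 kips; take 29.9 kips (yield).
Governing: min(15.4, 29.9) = 15.4 kips → weld metal.

15.4 kips (weld metal governs)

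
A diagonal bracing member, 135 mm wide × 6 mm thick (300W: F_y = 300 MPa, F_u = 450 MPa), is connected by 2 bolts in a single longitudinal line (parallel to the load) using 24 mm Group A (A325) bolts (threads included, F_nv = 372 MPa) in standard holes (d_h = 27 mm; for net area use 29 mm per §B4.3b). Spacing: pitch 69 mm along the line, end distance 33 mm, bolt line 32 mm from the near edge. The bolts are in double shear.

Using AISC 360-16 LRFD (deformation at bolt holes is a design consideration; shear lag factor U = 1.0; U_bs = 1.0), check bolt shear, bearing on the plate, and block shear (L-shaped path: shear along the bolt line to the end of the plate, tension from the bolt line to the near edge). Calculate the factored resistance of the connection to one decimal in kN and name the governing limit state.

Bolt shear: A_b = π(24)²/4 = 452.39 mm². φR_n = 0.75 × 372 × 452.39 × 2 × 2 = 504.9 kN.
Bearing (6 mm plate, F_u = 450 MPa): end bolts L_c = 33 − 27/2 = 19.5, R_n = min(1.2×19.5×6×450, 2.4×24×6×450) = 63.18 kN/bolt; interior L_c = 69 − 27 = 42, R_n = 136.08 kN/bolt. φR_n = 0.75 × (1×63.18 + 1×136.08) = 149.4 kN.
Block shear: shear path 1×[33+1×69] = 1×102 mm, A_gv = 612, A_nv = 1×(102 − 1.5×29)×6 = 351 mm²; tension to near edge: (32 − 0.5×29)×6 = 105 mm². R_n = min(0.6×450×351, 0.6×300×612) + 1.0×450×105 = min(94.77, 110.16) + 47.25 = 142.02 kN. φR_n = 0.75 × 142.02 = 106.5 kN.
Governing: min(504.9, 149.4, 106.5) = 106.5 kN → block shear.

106.5 kN (block shear governs)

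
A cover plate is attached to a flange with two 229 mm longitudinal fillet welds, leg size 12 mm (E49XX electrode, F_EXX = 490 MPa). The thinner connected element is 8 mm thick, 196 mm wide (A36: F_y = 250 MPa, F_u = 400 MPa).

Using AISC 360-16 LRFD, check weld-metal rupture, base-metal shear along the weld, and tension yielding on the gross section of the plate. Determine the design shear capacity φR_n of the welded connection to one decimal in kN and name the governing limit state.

Weld metal: throat = 0.707×12 = 8.484 mm, L = 2×229 = 458 mm. φR_n = 0.75 × 0.6 × 490 × 8.484 × 458 = 856.8 kN.
Base metal shear (8 mm plate): yield φR_n = 1.0×0.6×250×8×458 = 549.6 kN; rupture φR_n = 0.75×0.6×400×8×458 = 659.5 kN; take 549.6 kN (yield).
Tension yield (gross): A_g = 196×8 = 1568 mm². φR_n = 0.90 × 250 × 1568 = 352.8 kN.
Governing: min(856.8, 549.6, 352.8) = 352.8 kN → gross-section yield.

352.8 kN (gross-section yield governs)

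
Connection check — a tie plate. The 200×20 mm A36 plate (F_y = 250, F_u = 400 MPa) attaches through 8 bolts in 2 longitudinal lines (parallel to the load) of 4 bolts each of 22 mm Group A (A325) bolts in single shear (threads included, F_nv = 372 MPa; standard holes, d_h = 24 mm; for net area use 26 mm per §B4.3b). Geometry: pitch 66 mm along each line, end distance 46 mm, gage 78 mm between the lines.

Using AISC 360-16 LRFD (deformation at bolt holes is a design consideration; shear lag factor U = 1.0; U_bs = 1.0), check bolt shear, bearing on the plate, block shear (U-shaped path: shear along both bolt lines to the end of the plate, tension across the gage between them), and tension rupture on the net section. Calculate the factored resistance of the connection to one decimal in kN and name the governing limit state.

Bolt shear: A_b = π(22)²/4 = 380.13 mm². φR_n = 0.75 × 372 × 380.13 × 8 × 1 = 848.5 kN.
Bearing (20 mm plate, F_u = 400 MPa): end bolts L_c = 46 − 24/2 = 34, R_n = min(1.2×34×20×400, 2.4×22×20×400) = 326.4 kN/bolt; interior L_c = 66 − 24 = 42, R_n = 403.2 kN/bolt. φR_n = 0.75 × (2×326.4 + 6×403.2) = 2304.0 kN.
Block shear: shear path 2×[46+3×66] = 2×244 mm, A_gv = 9760, A_nv = 2×(244 − 3.5×26)×20 = 6120 mm²; tension across gage: (78 − 1×26)×20 = 1040 mm². R_n = min(0.6×400×6120, 0.6×250×9760) + 1.0×400×1040 = min(1468.8, 1464) + 416 = 1880 kN. φR_n = 0.75 × 1880 = 1410.0 kN.
Tension rupture (net): A_n = (200 − 2×26)×20 = 2960 mm² (U = 1.0, A_e = A_n). φR_n = 0.75 × 400 × 2960 = 888.0 kN.
Governing: min(848.5, 2304.0, 1410.0, 888.0) = 848.5 kN → bolt shear.

848.5 kN (bolt shear governs)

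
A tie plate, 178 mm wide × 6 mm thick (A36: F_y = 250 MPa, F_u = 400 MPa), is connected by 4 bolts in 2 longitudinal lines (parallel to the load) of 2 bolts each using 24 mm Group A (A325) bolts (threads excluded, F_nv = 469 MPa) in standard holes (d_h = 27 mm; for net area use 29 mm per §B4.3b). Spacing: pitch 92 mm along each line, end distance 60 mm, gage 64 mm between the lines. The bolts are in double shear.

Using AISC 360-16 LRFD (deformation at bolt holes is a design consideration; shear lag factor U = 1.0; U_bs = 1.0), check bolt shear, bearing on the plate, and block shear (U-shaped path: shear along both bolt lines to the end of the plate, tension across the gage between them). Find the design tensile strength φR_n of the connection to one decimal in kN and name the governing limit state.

268.2 kN (block shear governs)

Bolt shear: A_b = π(24)²/4 = 452.39 mm². φR_n = 0.75 × 469 × 452.39 × 4 × 2 = 1273.0 kN.
Bearing (6 mm plate, F_u = 400 MPa): end bolts L_c = 60 − 27/2 = 46.5, R_n = min(1.2×46.5×6×400, 2.4×24×6×400) = 133.92 kN/bolt; interior L_c = 92 − 27 = 65, R_n = 138.24 kN/bolt. φR_n = 0.75 × (2×133.92 + 2×138.24) = 408.2 kN.
Block shear: shear path 2×[60+1×92] = 2×152 mm, A_gv = 1824, A_nv = 2×(152 − 1.5×29)×6 = 1302 mm²; tension across gage: (64 − 1×29)×6 = 210 mm². R_n = min(0.6×400×1302, 0.6×250×1824) + 1.0×400×210 = min(312.48, 273.6) + 84 = 357.6 kN. φR_n = 0.75 × 357.6 = 268.2 kN.
Governing: min(1273.0, 408.2, 268.2) = 268.2 kN → block shear.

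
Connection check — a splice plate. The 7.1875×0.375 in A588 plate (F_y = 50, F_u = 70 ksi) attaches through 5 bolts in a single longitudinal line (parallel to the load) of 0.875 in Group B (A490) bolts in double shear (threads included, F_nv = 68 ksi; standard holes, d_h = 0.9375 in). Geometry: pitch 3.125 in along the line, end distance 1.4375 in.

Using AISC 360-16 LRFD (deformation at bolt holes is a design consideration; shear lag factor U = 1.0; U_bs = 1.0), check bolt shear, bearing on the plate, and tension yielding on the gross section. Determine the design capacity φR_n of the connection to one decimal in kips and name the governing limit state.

Bolt shear: A_b = π(0.875)²/4 = 0.60132 in². φR_n = 0.75 × 68 × 0.60132 × 5 × 2 = 306.7 kips.
Bearing (0.375 in plate, F_u = 70 ksi): end bolts L_c = 1.4375 − 0.9375/2 = 0.96875, R_n = min(1.2×0.96875×0.375×70, 2.4×0.875×0.375×70) = 30.516 kips/bolt; interior L_c = 3.125 − 0.9375 = 2.1875, R_n = 55.125 kips/bolt. φR_n = 0.75 × (1×30.516 + 4×55.125) = 188.3 kips.
Tension yield (gross): A_g = 7.1875×0.375 = 2.6953 in². φR_n = 0.90 × 50 × 2.6953 = 121.3 kips.
Governing: min(306.7, 188.3, 121.3) = 121.3 kips → gross-section yield.

121.3 kips (gross-section yield governs)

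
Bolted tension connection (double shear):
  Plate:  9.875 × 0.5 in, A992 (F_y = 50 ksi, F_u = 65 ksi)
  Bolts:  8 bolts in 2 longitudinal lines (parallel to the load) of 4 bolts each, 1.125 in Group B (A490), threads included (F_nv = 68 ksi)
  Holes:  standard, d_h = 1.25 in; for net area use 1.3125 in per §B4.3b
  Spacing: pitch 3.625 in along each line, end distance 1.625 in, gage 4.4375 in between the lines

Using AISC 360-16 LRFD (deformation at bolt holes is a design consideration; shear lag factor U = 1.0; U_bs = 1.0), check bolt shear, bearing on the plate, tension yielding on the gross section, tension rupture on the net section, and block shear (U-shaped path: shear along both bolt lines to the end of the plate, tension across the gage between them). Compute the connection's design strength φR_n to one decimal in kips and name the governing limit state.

176.7 kips (net-section rupture governs)

Bolt shear: A_b = π(1.125)²/4 = 0.99402 in². φR_n = 0.75 × 68 × 0.99402 × 8 × 2 = 811.1 kips.
Bearing (0.5 in plate, F_u = 65 ksi): end bolts L_c = 1.625 − 1.25/2 = 1, R_n = min(1.2×1×0.5×65, 2.4×1.125×0.5×65) = 39 kips/bolt; interior L_c = 3.625 − 1.25 = 2.375, R_n = 87.75 kips/bolt. φR_n = 0.75 × (2×39 + 6×87.75) = 453.4 kips.
Tension yield (gross): A_g = 9.875×0.5 = 4.9375 in². φR_n = 0.90 × 50 × 4.9375 = 222.2 kips.
Tension rupture (net): A_n = (9.875 − 2×1.3125)×0.5 = 3.625 in² (U = 1.0, A_e = A_n). φR_n = 0.75 × 65 × 3.625 = 176.7 kips.
Block shear: shear path 2×[1.625+3×3.625] = 2×12.5 in, A_gv = 12.5, A_nv = 2×(12.5 − 3.5×1.3125)×0.5 = 7.9063 in²; tension across gage: (4.4375 − 1×1.3125)×0.5 = 1.5625 in². R_n = min(0.6×65×7.9063, 0.6×50×12.5) + 1.0×65×1.5625 = min(308.35, 375) + 101.56 = 409.91 kips. φR_n = 0.75 × 409.91 = 307.4 kips.
Governing: min(811.1, 453.4, 222.2, 176.7, 307.4) = 176.7 kips → net-section rupture.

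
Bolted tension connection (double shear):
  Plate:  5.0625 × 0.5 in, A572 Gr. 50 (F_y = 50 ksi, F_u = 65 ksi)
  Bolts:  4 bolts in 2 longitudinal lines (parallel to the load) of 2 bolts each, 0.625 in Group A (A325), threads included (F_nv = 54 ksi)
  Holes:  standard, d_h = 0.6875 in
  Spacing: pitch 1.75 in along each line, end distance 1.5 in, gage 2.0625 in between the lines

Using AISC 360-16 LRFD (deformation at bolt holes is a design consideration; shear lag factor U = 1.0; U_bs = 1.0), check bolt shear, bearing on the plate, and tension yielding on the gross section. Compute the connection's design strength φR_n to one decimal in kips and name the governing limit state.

Bolt shear: A_b = π(0.625)²/4 = 0.3068 in². φR_n = 0.75 × 54 × 0.3068 × 4 × 2 = 99.4 kips.
Bearing (0.5 in plate, F_u = 65 ksi): end bolts L_c = 1.5 − 0.6875/2 = 1.15625, R_n = min(1.2×1.15625×0.5×65, 2.4×0.625×0.5×65) = 45.094 kips/bolt; interior L_c = 1.75 − 0.6875 = 1.0625, R_n = 41.438 kips/bolt. φR_n = 0.75 × (2×45.094 + 2×41.438) = 129.8 kips.
Tension yield (gross): A_g = 5.0625×0.5 = 2.5313 in². φR_n = 0.90 × 50 × 2.5313 = 113.9 kips.
Governing: min(99.4, 129.8, 113.9) = 99.4 kips → bolt shear.

99.4 kips (bolt shear governs)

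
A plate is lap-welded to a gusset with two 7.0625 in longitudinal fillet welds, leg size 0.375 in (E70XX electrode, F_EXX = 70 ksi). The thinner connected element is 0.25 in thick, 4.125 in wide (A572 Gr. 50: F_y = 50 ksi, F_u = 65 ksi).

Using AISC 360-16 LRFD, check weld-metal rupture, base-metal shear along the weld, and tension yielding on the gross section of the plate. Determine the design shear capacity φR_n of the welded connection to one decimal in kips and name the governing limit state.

46.4 kips (gross-section yield governs)

Weld metal: throat = 0.707×0.375 = 0.26513 in, L = 2×7.0625 = 14.125 in. φR_n = 0.75 × 0.6 × 70 × 0.26513 × 14.125 = 118.0 kips.
Base metal shear (0.25 in plate): yield φR_n = 1.0×0.6×50×0.25×14.125 = 105.9 kips; rupture φR_n = 0.75×0.6×65×0.25×14.125 = 103.3 kips; take 103.3 kips (rupture).
Tension yield (gross): A_g = 4.125×0.25 = 1.0313 in². φR_n = 0.90 × 50 × 1.0313 = 46.4 kips.
Governing: min(118.0, 103.3, 46.4) = 46.4 kips → gross-section yield.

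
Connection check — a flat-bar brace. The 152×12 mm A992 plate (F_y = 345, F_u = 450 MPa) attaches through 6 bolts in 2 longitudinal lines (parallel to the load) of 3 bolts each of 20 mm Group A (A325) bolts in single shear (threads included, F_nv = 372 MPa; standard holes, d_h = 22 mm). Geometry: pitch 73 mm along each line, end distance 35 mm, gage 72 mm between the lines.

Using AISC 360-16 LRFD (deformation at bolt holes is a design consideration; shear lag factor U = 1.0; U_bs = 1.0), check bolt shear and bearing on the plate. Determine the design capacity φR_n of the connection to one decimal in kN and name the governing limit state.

Bolt shear: A_b = π(20)²/4 = 314.16 mm². φR_n = 0.75 × 372 × 314.16 × 6 × 1 = 525.9 kN.
Bearing (12 mm plate, F_u = 450 MPa): end bolts L_c = 35 − 22/2 = 24, R_n = min(1.2×24×12×450, 2.4×20×12×450) = 155.52 kN/bolt; interior L_c = 73 − 22 = 51, R_n = 259.2 kN/bolt. φR_n = 0.75 × (2×155.52 + 4×259.2) = 1010.9 kN.
Governing: min(525.9, 1010.9) = 525.9 kN → bolt shear.

525.9 kN (bolt shear governs)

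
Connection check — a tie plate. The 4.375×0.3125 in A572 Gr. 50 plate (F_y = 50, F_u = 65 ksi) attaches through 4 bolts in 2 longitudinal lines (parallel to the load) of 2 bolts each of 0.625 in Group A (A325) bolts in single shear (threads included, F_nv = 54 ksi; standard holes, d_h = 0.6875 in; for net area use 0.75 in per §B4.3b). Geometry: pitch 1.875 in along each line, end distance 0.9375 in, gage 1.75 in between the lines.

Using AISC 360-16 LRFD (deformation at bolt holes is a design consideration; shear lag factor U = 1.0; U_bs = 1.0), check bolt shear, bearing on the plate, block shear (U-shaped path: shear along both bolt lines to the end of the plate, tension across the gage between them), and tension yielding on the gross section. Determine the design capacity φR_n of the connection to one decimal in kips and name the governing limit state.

46.1 kips (block shear governs)

Bolt shear: A_b = π(0.625)²/4 = 0.3068 in². φR_n = 0.75 × 54 × 0.3068 × 4 × 1 = 49.7 kips.
Bearing (0.3125 in plate, F_u = 65 ksi): end bolts L_c = 0.9375 − 0.6875/2 = 0.59375, R_n = min(1.2×0.59375×0.3125×65, 2.4×0.625×0.3125×65) = 14.473 kips/bolt; interior L_c = 1.875 − 0.6875 = 1.1875, R_n = 28.945 kips/bolt. φR_n = 0.75 × (2×14.473 + 2×28.945) = 65.1 kips.
Block shear: shear path 2×[0.9375+1×1.875] = 2×2.8125 in, A_gv = 1.7578, A_nv = 2×(2.8125 − 1.5×0.75)×0.3125 = 1.0547 in²; tension across gage: (1.75 − 1×0.75)×0.3125 = 0.3125 in². R_n = min(0.6×65×1.0547, 0.6×50×1.7578) + 1.0×65×0.3125 = min(41.133, 52.734) + 20.313 = 61.446 kips. φR_n = 0.75 × 61.446 = 46.1 kips.
Tension yield (gross): A_g = 4.375×0.3125 = 1.3672 in². φR_n = 0.90 × 50 × 1.3672 = 61.5 kips.
Governing: min(49.7, 65.1, 46.1, 61.5) = 46.1 kips → block shear.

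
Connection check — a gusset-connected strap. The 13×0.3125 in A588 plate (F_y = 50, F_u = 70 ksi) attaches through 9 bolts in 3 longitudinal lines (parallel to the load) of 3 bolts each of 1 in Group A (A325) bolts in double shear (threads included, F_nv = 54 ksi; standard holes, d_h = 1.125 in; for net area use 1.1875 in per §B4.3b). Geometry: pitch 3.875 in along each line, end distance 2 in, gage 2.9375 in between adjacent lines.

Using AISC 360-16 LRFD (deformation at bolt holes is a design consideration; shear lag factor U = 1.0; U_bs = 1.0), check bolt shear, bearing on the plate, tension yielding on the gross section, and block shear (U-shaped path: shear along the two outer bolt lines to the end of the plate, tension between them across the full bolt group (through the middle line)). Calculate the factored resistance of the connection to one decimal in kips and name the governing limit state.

182.8 kips (gross-section yield governs)

Bolt shear: A_b = π(1)²/4 = 0.7854 in². φR_n = 0.75 × 54 × 0.7854 × 9 × 2 = 572.6 kips.
Bearing (0.3125 in plate, F_u = 70 ksi): end bolts L_c = 2 − 1.125/2 = 1.4375, R_n = min(1.2×1.4375×0.3125×70, 2.4×1×0.3125×70) = 37.734 kips/bolt; interior L_c = 3.875 − 1.125 = 2.75, R_n = 52.5 kips/bolt. φR_n = 0.75 × (3×37.734 + 6×52.5) = 321.2 kips.
Tension yield (gross): A_g = 13×0.3125 = 4.0625 in². φR_n = 0.90 × 50 × 4.0625 = 182.8 kips.
Block shear: shear path 2×[2+2×3.875] = 2×9.75 in, A_gv = 6.0938, A_nv = 2×(9.75 − 2.5×1.1875)×0.3125 = 4.2383 in²; tension across gage: (5.875 − 2×1.1875)×0.3125 = 1.0938 in². R_n = min(0.6×70×4.2383, 0.6×50×6.0938) + 1.0×70×1.0938 = min(178.01, 182.81) + 76.566 = 254.58 kips. φR_n = 0.75 × 254.58 = 190.9 kips.
Governing: min(572.6, 321.2, 182.8, 190.9) = 182.8 kips → gross-section yield.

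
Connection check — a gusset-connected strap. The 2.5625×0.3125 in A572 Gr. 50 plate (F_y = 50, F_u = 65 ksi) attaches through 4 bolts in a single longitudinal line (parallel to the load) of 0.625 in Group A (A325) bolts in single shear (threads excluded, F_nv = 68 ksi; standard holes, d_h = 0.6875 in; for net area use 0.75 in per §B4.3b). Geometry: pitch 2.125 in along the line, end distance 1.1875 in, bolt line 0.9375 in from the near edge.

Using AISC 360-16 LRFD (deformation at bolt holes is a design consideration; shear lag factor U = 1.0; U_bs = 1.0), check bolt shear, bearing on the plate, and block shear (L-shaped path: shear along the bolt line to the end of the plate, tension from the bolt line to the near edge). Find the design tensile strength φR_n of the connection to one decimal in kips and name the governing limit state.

53.7 kips (block shear governs)

Bolt shear: A_b = π(0.625)²/4 = 0.3068 in². φR_n = 0.75 × 68 × 0.3068 × 4 × 1 = 62.6 kips.
Bearing (0.3125 in plate, F_u = 65 ksi): end bolts L_c = 1.1875 − 0.6875/2 = 0.84375, R_n = min(1.2×0.84375×0.3125×65, 2.4×0.625×0.3125×65) = 20.566 kips/bolt; interior L_c = 2.125 − 0.6875 = 1.4375, R_n = 30.469 kips/bolt. φR_n = 0.75 × (1×20.566 + 3×30.469) = 84.0 kips.
Block shear: shear path 1×[1.1875+3×2.125] = 1×7.5625 in, A_gv = 2.3633, A_nv = 1×(7.5625 − 3.5×0.75)×0.3125 = 1.543 in²; tension to near edge: (0.9375 − 0.5×0.75)×0.3125 = 0.17578 in². R_n = min(0.6×65×1.543, 0.6×50×2.3633) + 1.0×65×0.17578 = min(60.177, 70.899) + 11.426 = 71.603 kips. φR_n = 0.75 × 71.603 = 53.7 kips.
Governing: min(62.6, 84.0, 53.7) = 53.7 kips → block shear.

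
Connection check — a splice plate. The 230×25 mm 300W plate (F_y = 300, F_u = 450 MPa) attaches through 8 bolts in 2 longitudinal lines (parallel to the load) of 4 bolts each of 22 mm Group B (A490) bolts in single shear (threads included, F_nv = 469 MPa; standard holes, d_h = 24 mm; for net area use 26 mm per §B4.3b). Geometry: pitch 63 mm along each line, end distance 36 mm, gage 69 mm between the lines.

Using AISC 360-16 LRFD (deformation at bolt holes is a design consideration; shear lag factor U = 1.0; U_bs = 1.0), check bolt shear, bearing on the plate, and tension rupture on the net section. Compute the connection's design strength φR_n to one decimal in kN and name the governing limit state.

1069.7 kN (bolt shear governs)

Bolt shear: A_b = π(22)²/4 = 380.13 mm². φR_n = 0.75 × 469 × 380.13 × 8 × 1 = 1069.7 kN.
Bearing (25 mm plate, F_u = 450 MPa): end bolts L_c = 36 − 24/2 = 24, R_n = min(1.2×24×25×450, 2.4×22×25×450) = 324 kN/bolt; interior L_c = 63 − 24 = 39, R_n = 526.5 kN/bolt. φR_n = 0.75 × (2×324 + 6×526.5) = 2855.3 kN.
Tension rupture (net): A_n = (230 − 2×26)×25 = 4450 mm² (U = 1.0, A_e = A_n). φR_n = 0.75 × 450 × 4450 = 1501.9 kN.
Governing: min(1069.7, 2855.3, 1501.9) = 1069.7 kN → bolt shear.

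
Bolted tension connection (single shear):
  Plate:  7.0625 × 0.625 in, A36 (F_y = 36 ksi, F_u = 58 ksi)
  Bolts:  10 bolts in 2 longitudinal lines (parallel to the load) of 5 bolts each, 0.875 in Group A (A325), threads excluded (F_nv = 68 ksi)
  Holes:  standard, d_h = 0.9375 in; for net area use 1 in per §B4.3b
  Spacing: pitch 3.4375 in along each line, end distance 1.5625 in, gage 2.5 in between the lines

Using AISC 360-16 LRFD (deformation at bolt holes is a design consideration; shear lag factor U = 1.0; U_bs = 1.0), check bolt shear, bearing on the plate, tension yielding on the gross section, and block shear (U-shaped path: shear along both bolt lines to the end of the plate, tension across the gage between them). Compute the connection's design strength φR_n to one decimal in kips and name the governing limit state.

Bolt shear: A_b = π(0.875)²/4 = 0.60132 in². φR_n = 0.75 × 68 × 0.60132 × 10 × 1 = 306.7 kips.
Bearing (0.625 in plate, F_u = 58 ksi): end bolts L_c = 1.5625 − 0.9375/2 = 1.09375, R_n = min(1.2×1.09375×0.625×58, 2.4×0.875×0.625×58) = 47.578 kips/bolt; interior L_c = 3.4375 − 0.9375 = 2.5, R_n = 76.125 kips/bolt. φR_n = 0.75 × (2×47.578 + 8×76.125) = 528.1 kips.
Tension yield (gross): A_g = 7.0625×0.625 = 4.4141 in². φR_n = 0.90 × 36 × 4.4141 = 143.0 kips.
Block shear: shear path 2×[1.5625+4×3.4375] = 2×15.3125 in, A_gv = 19.141, A_nv = 2×(15.3125 − 4.5×1)×0.625 = 13.516 in²; tension across gage: (2.5 − 1×1)×0.625 = 0.9375 in². R_n = min(0.6×58×13.516, 0.6×36×19.141) + 1.0×58×0.9375 = min(470.36, 413.45) + 54.375 = 467.83 kips. φR_n = 0.75 × 467.83 = 350.9 kips.
Governing: min(306.7, 528.1, 143.0, 350.9) = 143.0 kips → gross-section yield.

143.0 kips (gross-section yield governs)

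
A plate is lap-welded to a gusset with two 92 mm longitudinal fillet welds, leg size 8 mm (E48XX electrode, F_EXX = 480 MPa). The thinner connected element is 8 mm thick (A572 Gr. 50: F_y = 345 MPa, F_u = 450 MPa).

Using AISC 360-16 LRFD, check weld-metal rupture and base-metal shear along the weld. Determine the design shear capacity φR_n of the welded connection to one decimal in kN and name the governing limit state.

224.8 kN (weld metal governs)

Weld metal: throat = 0.707×8 = 5.656 mm, L = 2×92 = 184 mm. φR_n = 0.75 × 0.6 × 480 × 5.656 × 184 = 224.8 kN.
Base metal shear (8 mm plate): yield φR_n = 1.0×0.6×345×8×184 = 304.7 kN; rupture φR_n = 0.75×0.6×450×8×184 = 298.1 kN; take 298.1 kN (rupture).
Governing: min(224.8, 298.1) = 224.8 kN → weld metal.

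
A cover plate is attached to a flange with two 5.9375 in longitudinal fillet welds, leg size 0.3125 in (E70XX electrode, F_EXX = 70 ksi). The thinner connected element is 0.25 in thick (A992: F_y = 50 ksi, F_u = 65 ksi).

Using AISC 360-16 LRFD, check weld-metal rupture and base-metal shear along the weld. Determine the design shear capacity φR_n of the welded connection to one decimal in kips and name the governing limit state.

Weld metal: throat = 0.707×0.3125 = 0.22094 in, L = 2×5.9375 = 11.875 in. φR_n = 0.75 × 0.6 × 70 × 0.22094 × 11.875 = 82.6 kips.
Base metal shear (0.25 in plate): yield φR_n = 1.0×0.6×50×0.25×11.875 = 89.1 kips; rupture φR_n = 0.75×0.6×65×0.25×11.875 = 86.8 kips; take 86.8 kips (rupture).
Governing: min(82.6, 86.8) = 82.6 kips → weld metal.

82.6 kips (weld metal governs)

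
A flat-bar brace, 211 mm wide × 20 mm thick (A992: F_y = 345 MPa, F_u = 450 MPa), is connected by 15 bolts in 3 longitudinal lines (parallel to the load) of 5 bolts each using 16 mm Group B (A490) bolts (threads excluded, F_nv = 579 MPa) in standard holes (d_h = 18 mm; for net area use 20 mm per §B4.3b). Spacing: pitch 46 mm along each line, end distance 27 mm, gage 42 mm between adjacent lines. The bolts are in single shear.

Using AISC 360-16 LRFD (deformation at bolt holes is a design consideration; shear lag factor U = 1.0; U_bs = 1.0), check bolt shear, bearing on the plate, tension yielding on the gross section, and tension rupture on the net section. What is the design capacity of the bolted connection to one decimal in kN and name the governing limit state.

Bolt shear: A_b = π(16)²/4 = 201.06 mm². φR_n = 0.75 × 579 × 201.06 × 15 × 1 = 1309.7 kN.
Bearing (20 mm plate, F_u = 450 MPa): end bolts L_c = 27 − 18/2 = 18, R_n = min(1.2×18×20×450, 2.4×16×20×450) = 194.4 kN/bolt; interior L_c = 46 − 18 = 28, R_n = 302.4 kN/bolt. φR_n = 0.75 × (3×194.4 + 12×302.4) = 3159.0 kN.
Tension yield (gross): A_g = 211×20 = 4220 mm². φR_n = 0.90 × 345 × 4220 = 1310.3 kN.
Tension rupture (net): A_n = (211 − 3×20)×20 = 3020 mm² (U = 1.0, A_e = A_n). φR_n = 0.75 × 450 × 3020 = 1019.3 kN.
Governing: min(1309.7, 3159.0, 1310.3, 1019.3) = 1019.3 kN → net-section rupture.

1019.3 kN (net-section rupture governs)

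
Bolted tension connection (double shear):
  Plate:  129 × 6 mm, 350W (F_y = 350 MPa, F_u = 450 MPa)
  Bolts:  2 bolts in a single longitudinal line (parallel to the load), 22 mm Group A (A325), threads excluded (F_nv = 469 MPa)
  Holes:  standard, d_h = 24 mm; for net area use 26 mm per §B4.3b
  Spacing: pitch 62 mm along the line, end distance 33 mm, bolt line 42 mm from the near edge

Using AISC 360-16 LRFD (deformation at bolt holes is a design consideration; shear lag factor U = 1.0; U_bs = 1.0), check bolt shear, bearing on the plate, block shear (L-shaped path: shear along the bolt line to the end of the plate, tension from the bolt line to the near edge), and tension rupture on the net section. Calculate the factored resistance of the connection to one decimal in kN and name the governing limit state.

126.8 kN (block shear governs)

Bolt shear: A_b = π(22)²/4 = 380.13 mm². φR_n = 0.75 × 469 × 380.13 × 2 × 2 = 534.8 kN.
Bearing (6 mm plate, F_u = 450 MPa): end bolts L_c = 33 − 24/2 = 21, R_n = min(1.2×21×6×450, 2.4×22×6×450) = 68.04 kN/bolt; interior L_c = 62 − 24 = 38, R_n = 123.12 kN/bolt. φR_n = 0.75 × (1×68.04 + 1×123.12) = 143.4 kN.
Block shear: shear path 1×[33+1×62] = 1×95 mm, A_gv = 570, A_nv = 1×(95 − 1.5×26)×6 = 336 mm²; tension to near edge: (42 − 0.5×26)×6 = 174 mm². R_n = min(0.6×450×336, 0.6×350×570) + 1.0×450×174 = min(90.72, 119.7) + 78.3 = 169.02 kN. φR_n = 0.75 × 169.02 = 126.8 kN.
Tension rupture (net): A_n = (129 − 1×26)×6 = 618 mm² (U = 1.0, A_e = A_n). φR_n = 0.75 × 450 × 618 = 208.6 kN.
Governing: min(534.8, 143.4, 126.8, 208.6) = 126.8 kN → block shear.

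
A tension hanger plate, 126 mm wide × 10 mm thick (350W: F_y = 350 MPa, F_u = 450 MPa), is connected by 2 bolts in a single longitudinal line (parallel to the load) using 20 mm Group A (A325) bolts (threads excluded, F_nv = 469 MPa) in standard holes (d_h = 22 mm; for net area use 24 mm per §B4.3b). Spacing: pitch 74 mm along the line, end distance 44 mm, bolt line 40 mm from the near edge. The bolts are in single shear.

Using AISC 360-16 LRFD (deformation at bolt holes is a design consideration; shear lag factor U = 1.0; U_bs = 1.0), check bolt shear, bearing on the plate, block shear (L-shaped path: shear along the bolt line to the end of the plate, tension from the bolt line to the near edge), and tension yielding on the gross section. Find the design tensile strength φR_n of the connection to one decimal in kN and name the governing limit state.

Bolt shear: A_b = π(20)²/4 = 314.16 mm². φR_n = 0.75 × 469 × 314.16 × 2 × 1 = 221.0 kN.
Bearing (10 mm plate, F_u = 450 MPa): end bolts L_c = 44 − 22/2 = 33, R_n = min(1.2×33×10×450, 2.4×20×10×450) = 178.2 kN/bolt; interior L_c = 74 − 22 = 52, R_n = 216 kN/bolt. φR_n = 0.75 × (1×178.2 + 1×216) = 295.7 kN.
Block shear: shear path 1×[44+1×74] = 1×118 mm, A_gv = 1180, A_nv = 1×(118 − 1.5×24)×10 = 820 mm²; tension to near edge: (40 − 0.5×24)×10 = 280 mm². R_n = min(0.6×450×820, 0.6×350×1180) + 1.0×450×280 = min(221.4, 247.8) + 126 = 347.4 kN. φR_n = 0.75 × 347.4 = 260.6 kN.
Tension yield (gross): A_g = 126×10 = 1260 mm². φR_n = 0.90 × 350 × 1260 = 396.9 kN.
Governing: min(221.0, 295.7, 260.6, 396.9) = 221.0 kN → bolt shear.

221.0 kN (bolt shear governs)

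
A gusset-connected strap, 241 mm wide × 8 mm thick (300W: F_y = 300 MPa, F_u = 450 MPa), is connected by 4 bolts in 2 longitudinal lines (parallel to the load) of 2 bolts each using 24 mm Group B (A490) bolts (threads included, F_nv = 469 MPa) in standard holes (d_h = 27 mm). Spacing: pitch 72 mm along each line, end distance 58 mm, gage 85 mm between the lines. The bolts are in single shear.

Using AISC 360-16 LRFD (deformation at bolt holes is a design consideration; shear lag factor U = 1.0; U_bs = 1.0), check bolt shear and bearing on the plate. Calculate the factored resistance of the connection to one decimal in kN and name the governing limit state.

Bolt shear: A_b = π(24)²/4 = 452.39 mm². φR_n = 0.75 × 469 × 452.39 × 4 × 1 = 636.5 kN.
Bearing (8 mm plate, F_u = 450 MPa): end bolts L_c = 58 − 27/2 = 44.5, R_n = min(1.2×44.5×8×450, 2.4×24×8×450) = 192.24 kN/bolt; interior L_c = 72 − 27 = 45, R_n = 194.4 kN/bolt. φR_n = 0.75 × (2×192.24 + 2×194.4) = 580.0 kN.
Governing: min(636.5, 580.0) = 580.0 kN → bearing.

580.0 kN (bearing governs)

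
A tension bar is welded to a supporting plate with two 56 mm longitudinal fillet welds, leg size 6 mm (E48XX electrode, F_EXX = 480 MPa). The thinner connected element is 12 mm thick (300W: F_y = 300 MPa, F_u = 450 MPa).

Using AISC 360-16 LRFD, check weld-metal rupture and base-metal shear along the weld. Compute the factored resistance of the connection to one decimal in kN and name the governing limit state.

Weld metal: throat = 0.707×6 = 4.242 mm, L = 2×56 = 112 mm. φR_n = 0.75 × 0.6 × 480 × 4.242 × 112 = 102.6 kN.
Base metal shear (12 mm plate): yield φR_n = 1.0×0.6×300×12×112 = 241.9 kN; rupture φR_n = 0.75×0.6×450×12×112 = 272.2 kN; take 241.9 kN (yield).
Governing: min(102.6, 241.9) = 102.6 kN → weld metal.

102.6 kN (weld metal governs)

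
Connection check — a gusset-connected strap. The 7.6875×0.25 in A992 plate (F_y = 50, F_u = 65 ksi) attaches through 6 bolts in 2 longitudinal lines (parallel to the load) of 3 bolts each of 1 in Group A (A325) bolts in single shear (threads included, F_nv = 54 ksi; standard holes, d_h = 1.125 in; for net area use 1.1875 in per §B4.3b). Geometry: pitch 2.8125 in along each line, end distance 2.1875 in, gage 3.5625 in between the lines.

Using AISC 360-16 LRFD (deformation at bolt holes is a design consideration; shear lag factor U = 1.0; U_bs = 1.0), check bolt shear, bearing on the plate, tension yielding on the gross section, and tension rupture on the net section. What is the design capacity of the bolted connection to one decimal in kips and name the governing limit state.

Bolt shear: A_b = π(1)²/4 = 0.7854 in². φR_n = 0.75 × 54 × 0.7854 × 6 × 1 = 190.9 kips.
Bearing (0.25 in plate, F_u = 65 ksi): end bolts L_c = 2.1875 − 1.125/2 = 1.625, R_n = min(1.2×1.625×0.25×65, 2.4×1×0.25×65) = 31.688 kips/bolt; interior L_c = 2.8125 − 1.125 = 1.6875, R_n = 32.906 kips/bolt. φR_n = 0.75 × (2×31.688 + 4×32.906) = 146.3 kips.
Tension yield (gross): A_g = 7.6875×0.25 = 1.9219 in². φR_n = 0.90 × 50 × 1.9219 = 86.5 kips.
Tension rupture (net): A_n = (7.6875 − 2×1.1875)×0.25 = 1.3281 in² (U = 1.0, A_e = A_n). φR_n = 0.75 × 65 × 1.3281 = 64.7 kips.
Governing: min(190.9, 146.3, 86.5, 64.7) = 64.7 kips → net-section rupture.

64.7 kips (net-section rupture governs)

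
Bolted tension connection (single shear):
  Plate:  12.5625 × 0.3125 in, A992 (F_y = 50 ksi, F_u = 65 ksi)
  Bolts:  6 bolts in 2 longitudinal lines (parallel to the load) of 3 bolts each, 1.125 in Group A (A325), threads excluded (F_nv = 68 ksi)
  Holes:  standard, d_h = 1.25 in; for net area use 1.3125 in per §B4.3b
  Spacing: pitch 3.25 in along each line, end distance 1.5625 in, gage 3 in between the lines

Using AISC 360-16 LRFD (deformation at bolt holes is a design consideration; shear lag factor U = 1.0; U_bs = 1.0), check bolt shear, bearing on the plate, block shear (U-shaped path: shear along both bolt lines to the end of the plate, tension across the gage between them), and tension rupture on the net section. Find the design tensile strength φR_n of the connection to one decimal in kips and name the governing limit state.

113.1 kips (block shear governs)

Bolt shear: A_b = π(1.125)²/4 = 0.99402 in². φR_n = 0.75 × 68 × 0.99402 × 6 × 1 = 304.2 kips.
Bearing (0.3125 in plate, F_u = 65 ksi): end bolts L_c = 1.5625 − 1.25/2 = 0.9375, R_n = min(1.2×0.9375×0.3125×65, 2.4×1.125×0.3125×65) = 22.852 kips/bolt; interior L_c = 3.25 − 1.25 = 2, R_n = 48.75 kips/bolt. φR_n = 0.75 × (2×22.852 + 4×48.75) = 180.5 kips.
Block shear: shear path 2×[1.5625+2×3.25] = 2×8.0625 in, A_gv = 5.0391, A_nv = 2×(8.0625 − 2.5×1.3125)×0.3125 = 2.9883 in²; tension across gage: (3 − 1×1.3125)×0.3125 = 0.52734 in². R_n = min(0.6×65×2.9883, 0.6×50×5.0391) + 1.0×65×0.52734 = min(116.54, 151.17) + 34.277 = 150.82 kips. φR_n = 0.75 × 150.82 = 113.1 kips.
Tension rupture (net): A_n = (12.5625 − 2×1.3125)×0.3125 = 3.1055 in² (U = 1.0, A_e = A_n). φR_n = 0.75 × 65 × 3.1055 = 151.4 kips.
Governing: min(304.2, 180.5, 113.1, 151.4) = 113.1 kips → block shear.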